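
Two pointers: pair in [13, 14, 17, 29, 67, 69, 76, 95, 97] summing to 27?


lo=0(13)+hi=8(97)=110
lo=0(13)+hi=7(95)=108
lo=0(13)+hi=6(76)=89
lo=0(13)+hi=5(69)=82
lo=0(13)+hi=4(67)=80
lo=0(13)+hi=3(29)=42
lo=0(13)+hi=2(17)=30
lo=0(13)+hi=1(14)=27

Yes: 13+14=27


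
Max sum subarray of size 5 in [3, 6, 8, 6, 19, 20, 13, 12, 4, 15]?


[0:5]: 42
[1:6]: 59
[2:7]: 66
[3:8]: 70
[4:9]: 68
[5:10]: 64

Max: 70 at [3:8]


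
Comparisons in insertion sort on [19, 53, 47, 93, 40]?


Algorithm: insertion sort
Input: [19, 53, 47, 93, 40]
Sorted: [19, 40, 47, 53, 93]

8


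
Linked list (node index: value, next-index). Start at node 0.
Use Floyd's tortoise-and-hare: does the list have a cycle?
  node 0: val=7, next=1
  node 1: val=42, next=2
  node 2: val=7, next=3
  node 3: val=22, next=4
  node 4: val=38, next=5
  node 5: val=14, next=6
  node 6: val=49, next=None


Floyd's tortoise (slow, +1) and hare (fast, +2):
  init: slow=0, fast=0
  step 1: slow=1, fast=2
  step 2: slow=2, fast=4
  step 3: slow=3, fast=6
  step 4: fast -> None, no cycle

Cycle: no


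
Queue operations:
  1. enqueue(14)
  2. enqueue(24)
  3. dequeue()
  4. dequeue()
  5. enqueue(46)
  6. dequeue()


enqueue(14) -> [14]
enqueue(24) -> [14, 24]
dequeue()->14, [24]
dequeue()->24, []
enqueue(46) -> [46]
dequeue()->46, []

Final queue: []


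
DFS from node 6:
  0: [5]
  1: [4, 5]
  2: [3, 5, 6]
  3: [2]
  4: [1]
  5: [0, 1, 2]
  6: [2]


Visit 6, push [2]
Visit 2, push [5, 3]
Visit 3, push []
Visit 5, push [1, 0]
Visit 0, push []
Visit 1, push [4]
Visit 4, push []

DFS order: [6, 2, 3, 5, 0, 1, 4]


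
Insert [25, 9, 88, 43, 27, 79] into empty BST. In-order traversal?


Insert 25: root
Insert 9: L from 25
Insert 88: R from 25
Insert 43: R from 25 -> L from 88
Insert 27: R from 25 -> L from 88 -> L from 43
Insert 79: R from 25 -> L from 88 -> R from 43

In-order: [9, 25, 27, 43, 79, 88]


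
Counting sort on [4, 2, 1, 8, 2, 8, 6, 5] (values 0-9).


Input: [4, 2, 1, 8, 2, 8, 6, 5]
Counts: [0, 1, 2, 0, 1, 1, 1, 0, 2, 0]

Sorted: [1, 2, 2, 4, 5, 6, 8, 8]


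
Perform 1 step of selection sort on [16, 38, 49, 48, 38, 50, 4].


Initial: [16, 38, 49, 48, 38, 50, 4]
Step 1: min=4 at 6
  Swap: [4, 38, 49, 48, 38, 50, 16]

After 1 step: [4, 38, 49, 48, 38, 50, 16]


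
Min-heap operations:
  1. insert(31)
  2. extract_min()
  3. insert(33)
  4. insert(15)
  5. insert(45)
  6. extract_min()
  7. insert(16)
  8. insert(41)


insert(31) -> [31]
extract_min()->31, []
insert(33) -> [33]
insert(15) -> [15, 33]
insert(45) -> [15, 33, 45]
extract_min()->15, [33, 45]
insert(16) -> [16, 45, 33]
insert(41) -> [16, 41, 33, 45]

Final heap: [16, 41, 33, 45]


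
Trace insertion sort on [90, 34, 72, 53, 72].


Initial: [90, 34, 72, 53, 72]
Insert 34: [34, 90, 72, 53, 72]
Insert 72: [34, 72, 90, 53, 72]
Insert 53: [34, 53, 72, 90, 72]
Insert 72: [34, 53, 72, 72, 90]

Sorted: [34, 53, 72, 72, 90]


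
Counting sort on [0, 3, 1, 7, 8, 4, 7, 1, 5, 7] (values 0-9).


Input: [0, 3, 1, 7, 8, 4, 7, 1, 5, 7]
Counts: [1, 2, 0, 1, 1, 1, 0, 3, 1, 0]

Sorted: [0, 1, 1, 3, 4, 5, 7, 7, 7, 8]


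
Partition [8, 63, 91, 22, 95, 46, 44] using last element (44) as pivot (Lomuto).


Pivot: 44
  8 <= 44: advance i (no swap)
  22 <= 44: swap -> [8, 22, 91, 63, 95, 46, 44]
Place pivot at 2: [8, 22, 44, 63, 95, 46, 91]

Partitioned: [8, 22, 44, 63, 95, 46, 91]


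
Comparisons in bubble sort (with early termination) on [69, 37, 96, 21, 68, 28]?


Algorithm: bubble sort (with early termination)
Input: [69, 37, 96, 21, 68, 28]
Sorted: [21, 28, 37, 68, 69, 96]

15


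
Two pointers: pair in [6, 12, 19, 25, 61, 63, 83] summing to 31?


lo=0(6)+hi=6(83)=89
lo=0(6)+hi=5(63)=69
lo=0(6)+hi=4(61)=67
lo=0(6)+hi=3(25)=31

Yes: 6+25=31


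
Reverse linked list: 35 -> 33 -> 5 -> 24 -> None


Step 1: curr=35, set curr.next=prev(None) | reversed so far: 35
Step 2: curr=33, set curr.next=prev(35) | reversed so far: 33 -> 35
Step 3: curr=5, set curr.next=prev(33) | reversed so far: 5 -> 33 -> 35
Step 4: curr=24, set curr.next=prev(5) | reversed so far: 24 -> 5 -> 33 -> 35

24 -> 5 -> 33 -> 35 -> None


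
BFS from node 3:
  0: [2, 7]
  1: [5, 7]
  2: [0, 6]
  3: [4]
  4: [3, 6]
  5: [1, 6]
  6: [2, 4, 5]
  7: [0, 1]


Visit 3, enqueue [4]
Visit 4, enqueue [6]
Visit 6, enqueue [2, 5]
Visit 2, enqueue [0]
Visit 5, enqueue [1]
Visit 0, enqueue [7]
Visit 1, enqueue []
Visit 7, enqueue []

BFS order: [3, 4, 6, 2, 5, 0, 1, 7]


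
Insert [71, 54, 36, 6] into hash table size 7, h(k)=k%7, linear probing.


Insert 71: h=1 -> slot 1
Insert 54: h=5 -> slot 5
Insert 36: h=1, 1 probes -> slot 2
Insert 6: h=6 -> slot 6

Table: [None, 71, 36, None, None, 54, 6]


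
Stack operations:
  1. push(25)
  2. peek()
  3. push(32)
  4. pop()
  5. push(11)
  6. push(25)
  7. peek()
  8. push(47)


push(25) -> [25]
peek()->25
push(32) -> [25, 32]
pop()->32, [25]
push(11) -> [25, 11]
push(25) -> [25, 11, 25]
peek()->25
push(47) -> [25, 11, 25, 47]

Final stack: [25, 11, 25, 47]


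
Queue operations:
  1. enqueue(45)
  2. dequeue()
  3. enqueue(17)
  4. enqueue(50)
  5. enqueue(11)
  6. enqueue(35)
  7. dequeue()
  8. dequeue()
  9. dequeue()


enqueue(45) -> [45]
dequeue()->45, []
enqueue(17) -> [17]
enqueue(50) -> [17, 50]
enqueue(11) -> [17, 50, 11]
enqueue(35) -> [17, 50, 11, 35]
dequeue()->17, [50, 11, 35]
dequeue()->50, [11, 35]
dequeue()->11, [35]

Final queue: [35]


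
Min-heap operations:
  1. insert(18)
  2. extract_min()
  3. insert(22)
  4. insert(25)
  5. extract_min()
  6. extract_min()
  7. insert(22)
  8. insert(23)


insert(18) -> [18]
extract_min()->18, []
insert(22) -> [22]
insert(25) -> [22, 25]
extract_min()->22, [25]
extract_min()->25, []
insert(22) -> [22]
insert(23) -> [22, 23]

Final heap: [22, 23]


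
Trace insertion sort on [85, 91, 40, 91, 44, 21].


Initial: [85, 91, 40, 91, 44, 21]
Insert 91: [85, 91, 40, 91, 44, 21]
Insert 40: [40, 85, 91, 91, 44, 21]
Insert 91: [40, 85, 91, 91, 44, 21]
Insert 44: [40, 44, 85, 91, 91, 21]
Insert 21: [21, 40, 44, 85, 91, 91]

Sorted: [21, 40, 44, 85, 91, 91]


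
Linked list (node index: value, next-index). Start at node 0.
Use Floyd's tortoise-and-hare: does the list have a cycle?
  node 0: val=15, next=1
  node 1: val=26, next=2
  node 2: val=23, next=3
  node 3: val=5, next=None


Floyd's tortoise (slow, +1) and hare (fast, +2):
  init: slow=0, fast=0
  step 1: slow=1, fast=2
  step 2: fast 2->3->None, no cycle

Cycle: no


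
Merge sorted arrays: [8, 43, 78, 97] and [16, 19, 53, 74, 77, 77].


Take 8 from A
Take 16 from B
Take 19 from B
Take 43 from A
Take 53 from B
Take 74 from B
Take 77 from B
Take 77 from B

Merged: [8, 16, 19, 43, 53, 74, 77, 77, 78, 97]


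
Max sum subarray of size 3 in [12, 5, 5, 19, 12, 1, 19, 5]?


[0:3]: 22
[1:4]: 29
[2:5]: 36
[3:6]: 32
[4:7]: 32
[5:8]: 25

Max: 36 at [2:5]


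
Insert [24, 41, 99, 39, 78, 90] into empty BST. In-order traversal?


Insert 24: root
Insert 41: R from 24
Insert 99: R from 24 -> R from 41
Insert 39: R from 24 -> L from 41
Insert 78: R from 24 -> R from 41 -> L from 99
Insert 90: R from 24 -> R from 41 -> L from 99 -> R from 78

In-order: [24, 39, 41, 78, 90, 99]


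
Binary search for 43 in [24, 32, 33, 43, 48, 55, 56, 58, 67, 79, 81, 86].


Step 1: lo=0, hi=11, mid=5, val=55
Step 2: lo=0, hi=4, mid=2, val=33
Step 3: lo=3, hi=4, mid=3, val=43

Found at index 3


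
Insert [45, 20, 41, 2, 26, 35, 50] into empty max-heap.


Insert 45: [45]
Insert 20: [45, 20]
Insert 41: [45, 20, 41]
Insert 2: [45, 20, 41, 2]
Insert 26: [45, 26, 41, 2, 20]
Insert 35: [45, 26, 41, 2, 20, 35]
Insert 50: [50, 26, 45, 2, 20, 35, 41]

Final heap: [50, 26, 45, 2, 20, 35, 41]


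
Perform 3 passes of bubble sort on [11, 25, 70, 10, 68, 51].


Initial: [11, 25, 70, 10, 68, 51]
Pass 1: [11, 25, 10, 68, 51, 70] (3 swaps)
Pass 2: [11, 10, 25, 51, 68, 70] (2 swaps)
Pass 3: [10, 11, 25, 51, 68, 70] (1 swaps)

After 3 passes: [10, 11, 25, 51, 68, 70]


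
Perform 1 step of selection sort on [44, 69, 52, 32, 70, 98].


Initial: [44, 69, 52, 32, 70, 98]
Step 1: min=32 at 3
  Swap: [32, 69, 52, 44, 70, 98]

After 1 step: [32, 69, 52, 44, 70, 98]


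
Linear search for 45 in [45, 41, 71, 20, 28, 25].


i=0: 45==45 found!

Found at 0, 1 comps


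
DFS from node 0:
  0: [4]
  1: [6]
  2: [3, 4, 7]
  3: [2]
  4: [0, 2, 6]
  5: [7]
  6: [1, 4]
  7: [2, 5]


Visit 0, push [4]
Visit 4, push [6, 2]
Visit 2, push [7, 3]
Visit 3, push []
Visit 7, push [5]
Visit 5, push []
Visit 6, push [1]
Visit 1, push []

DFS order: [0, 4, 2, 3, 7, 5, 6, 1]


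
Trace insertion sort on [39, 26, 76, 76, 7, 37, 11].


Initial: [39, 26, 76, 76, 7, 37, 11]
Insert 26: [26, 39, 76, 76, 7, 37, 11]
Insert 76: [26, 39, 76, 76, 7, 37, 11]
Insert 76: [26, 39, 76, 76, 7, 37, 11]
Insert 7: [7, 26, 39, 76, 76, 37, 11]
Insert 37: [7, 26, 37, 39, 76, 76, 11]
Insert 11: [7, 11, 26, 37, 39, 76, 76]

Sorted: [7, 11, 26, 37, 39, 76, 76]


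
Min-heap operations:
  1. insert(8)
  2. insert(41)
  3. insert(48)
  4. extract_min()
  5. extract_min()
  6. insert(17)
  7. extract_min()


insert(8) -> [8]
insert(41) -> [8, 41]
insert(48) -> [8, 41, 48]
extract_min()->8, [41, 48]
extract_min()->41, [48]
insert(17) -> [17, 48]
extract_min()->17, [48]

Final heap: [48]


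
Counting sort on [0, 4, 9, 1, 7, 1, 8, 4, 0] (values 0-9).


Input: [0, 4, 9, 1, 7, 1, 8, 4, 0]
Counts: [2, 2, 0, 0, 2, 0, 0, 1, 1, 1]

Sorted: [0, 0, 1, 1, 4, 4, 7, 8, 9]


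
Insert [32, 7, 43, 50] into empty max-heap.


Insert 32: [32]
Insert 7: [32, 7]
Insert 43: [43, 7, 32]
Insert 50: [50, 43, 32, 7]

Final heap: [50, 43, 32, 7]


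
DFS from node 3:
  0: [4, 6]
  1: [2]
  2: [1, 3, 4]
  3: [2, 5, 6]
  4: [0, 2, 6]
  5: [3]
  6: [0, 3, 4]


Visit 3, push [6, 5, 2]
Visit 2, push [4, 1]
Visit 1, push []
Visit 4, push [6, 0]
Visit 0, push [6]
Visit 6, push []
Visit 5, push []

DFS order: [3, 2, 1, 4, 0, 6, 5]


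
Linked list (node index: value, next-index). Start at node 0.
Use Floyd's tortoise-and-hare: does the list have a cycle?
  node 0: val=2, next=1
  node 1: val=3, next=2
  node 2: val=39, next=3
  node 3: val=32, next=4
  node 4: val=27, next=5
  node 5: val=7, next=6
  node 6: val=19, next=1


Floyd's tortoise (slow, +1) and hare (fast, +2):
  init: slow=0, fast=0
  step 1: slow=1, fast=2
  step 2: slow=2, fast=4
  step 3: slow=3, fast=6
  step 4: slow=4, fast=2
  step 5: slow=5, fast=4
  step 6: slow=6, fast=6
  slow == fast at node 6: cycle detected

Cycle: yes


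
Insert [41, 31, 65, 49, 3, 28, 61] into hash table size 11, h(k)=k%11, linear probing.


Insert 41: h=8 -> slot 8
Insert 31: h=9 -> slot 9
Insert 65: h=10 -> slot 10
Insert 49: h=5 -> slot 5
Insert 3: h=3 -> slot 3
Insert 28: h=6 -> slot 6
Insert 61: h=6, 1 probes -> slot 7

Table: [None, None, None, 3, None, 49, 28, 61, 41, 31, 65]


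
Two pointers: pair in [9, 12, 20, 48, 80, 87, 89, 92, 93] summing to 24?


lo=0(9)+hi=8(93)=102
lo=0(9)+hi=7(92)=101
lo=0(9)+hi=6(89)=98
lo=0(9)+hi=5(87)=96
lo=0(9)+hi=4(80)=89
lo=0(9)+hi=3(48)=57
lo=0(9)+hi=2(20)=29
lo=0(9)+hi=1(12)=21

No pair found


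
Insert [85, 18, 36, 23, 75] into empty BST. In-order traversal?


Insert 85: root
Insert 18: L from 85
Insert 36: L from 85 -> R from 18
Insert 23: L from 85 -> R from 18 -> L from 36
Insert 75: L from 85 -> R from 18 -> R from 36

In-order: [18, 23, 36, 75, 85]


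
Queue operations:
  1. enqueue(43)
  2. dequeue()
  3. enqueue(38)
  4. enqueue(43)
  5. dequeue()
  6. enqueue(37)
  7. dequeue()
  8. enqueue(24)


enqueue(43) -> [43]
dequeue()->43, []
enqueue(38) -> [38]
enqueue(43) -> [38, 43]
dequeue()->38, [43]
enqueue(37) -> [43, 37]
dequeue()->43, [37]
enqueue(24) -> [37, 24]

Final queue: [37, 24]


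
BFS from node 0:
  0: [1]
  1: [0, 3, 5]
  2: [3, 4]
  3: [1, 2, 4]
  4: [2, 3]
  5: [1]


Visit 0, enqueue [1]
Visit 1, enqueue [3, 5]
Visit 3, enqueue [2, 4]
Visit 5, enqueue []
Visit 2, enqueue []
Visit 4, enqueue []

BFS order: [0, 1, 3, 5, 2, 4]


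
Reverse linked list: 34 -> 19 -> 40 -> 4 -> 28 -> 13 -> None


Step 1: curr=34, set curr.next=prev(None) | reversed so far: 34
Step 2: curr=19, set curr.next=prev(34) | reversed so far: 19 -> 34
Step 3: curr=40, set curr.next=prev(19) | reversed so far: 40 -> 19 -> 34
Step 4: curr=4, set curr.next=prev(40) | reversed so far: 4 -> 40 -> 19 -> 34
Step 5: curr=28, set curr.next=prev(4) | reversed so far: 28 -> 4 -> 40 -> 19 -> 34
Step 6: curr=13, set curr.next=prev(28) | reversed so far: 13 -> 28 -> 4 -> 40 -> 19 -> 34

13 -> 28 -> 4 -> 40 -> 19 -> 34 -> None


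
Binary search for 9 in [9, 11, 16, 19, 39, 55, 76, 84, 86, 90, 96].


Step 1: lo=0, hi=10, mid=5, val=55
Step 2: lo=0, hi=4, mid=2, val=16
Step 3: lo=0, hi=1, mid=0, val=9

Found at index 0


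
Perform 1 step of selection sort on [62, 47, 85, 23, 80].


Initial: [62, 47, 85, 23, 80]
Step 1: min=23 at 3
  Swap: [23, 47, 85, 62, 80]

After 1 step: [23, 47, 85, 62, 80]


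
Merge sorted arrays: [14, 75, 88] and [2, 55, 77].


Take 2 from B
Take 14 from A
Take 55 from B
Take 75 from A
Take 77 from B

Merged: [2, 14, 55, 75, 77, 88]


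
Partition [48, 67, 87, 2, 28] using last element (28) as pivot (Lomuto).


Pivot: 28
  2 <= 28: swap -> [2, 67, 87, 48, 28]
Place pivot at 1: [2, 28, 87, 48, 67]

Partitioned: [2, 28, 87, 48, 67]


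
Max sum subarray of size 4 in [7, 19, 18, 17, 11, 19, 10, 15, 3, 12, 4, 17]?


[0:4]: 61
[1:5]: 65
[2:6]: 65
[3:7]: 57
[4:8]: 55
[5:9]: 47
[6:10]: 40
[7:11]: 34
[8:12]: 36

Max: 65 at [1:5]


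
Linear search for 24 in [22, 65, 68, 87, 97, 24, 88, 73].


i=0: 22!=24
i=1: 65!=24
i=2: 68!=24
i=3: 87!=24
i=4: 97!=24
i=5: 24==24 found!

Found at 5, 6 comps


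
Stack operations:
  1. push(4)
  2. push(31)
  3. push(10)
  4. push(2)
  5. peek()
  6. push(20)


push(4) -> [4]
push(31) -> [4, 31]
push(10) -> [4, 31, 10]
push(2) -> [4, 31, 10, 2]
peek()->2
push(20) -> [4, 31, 10, 2, 20]

Final stack: [4, 31, 10, 2, 20]


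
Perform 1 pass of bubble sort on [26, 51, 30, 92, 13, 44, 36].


Initial: [26, 51, 30, 92, 13, 44, 36]
Pass 1: [26, 30, 51, 13, 44, 36, 92] (4 swaps)

After 1 pass: [26, 30, 51, 13, 44, 36, 92]


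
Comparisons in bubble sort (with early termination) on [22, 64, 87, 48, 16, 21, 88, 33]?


Algorithm: bubble sort (with early termination)
Input: [22, 64, 87, 48, 16, 21, 88, 33]
Sorted: [16, 21, 22, 33, 48, 64, 87, 88]

25


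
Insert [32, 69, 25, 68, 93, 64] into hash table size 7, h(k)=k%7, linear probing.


Insert 32: h=4 -> slot 4
Insert 69: h=6 -> slot 6
Insert 25: h=4, 1 probes -> slot 5
Insert 68: h=5, 2 probes -> slot 0
Insert 93: h=2 -> slot 2
Insert 64: h=1 -> slot 1

Table: [68, 64, 93, None, 32, 25, 69]


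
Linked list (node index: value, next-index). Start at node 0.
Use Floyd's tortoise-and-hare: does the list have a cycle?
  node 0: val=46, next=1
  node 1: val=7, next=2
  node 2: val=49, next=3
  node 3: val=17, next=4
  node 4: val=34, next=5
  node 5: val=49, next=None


Floyd's tortoise (slow, +1) and hare (fast, +2):
  init: slow=0, fast=0
  step 1: slow=1, fast=2
  step 2: slow=2, fast=4
  step 3: fast 4->5->None, no cycle

Cycle: no


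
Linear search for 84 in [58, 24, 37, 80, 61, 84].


i=0: 58!=84
i=1: 24!=84
i=2: 37!=84
i=3: 80!=84
i=4: 61!=84
i=5: 84==84 found!

Found at 5, 6 comps


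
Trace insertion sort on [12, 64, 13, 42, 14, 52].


Initial: [12, 64, 13, 42, 14, 52]
Insert 64: [12, 64, 13, 42, 14, 52]
Insert 13: [12, 13, 64, 42, 14, 52]
Insert 42: [12, 13, 42, 64, 14, 52]
Insert 14: [12, 13, 14, 42, 64, 52]
Insert 52: [12, 13, 14, 42, 52, 64]

Sorted: [12, 13, 14, 42, 52, 64]


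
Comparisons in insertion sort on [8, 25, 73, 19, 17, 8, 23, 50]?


Algorithm: insertion sort
Input: [8, 25, 73, 19, 17, 8, 23, 50]
Sorted: [8, 8, 17, 19, 23, 25, 50, 73]

19


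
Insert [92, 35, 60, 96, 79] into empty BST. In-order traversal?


Insert 92: root
Insert 35: L from 92
Insert 60: L from 92 -> R from 35
Insert 96: R from 92
Insert 79: L from 92 -> R from 35 -> R from 60

In-order: [35, 60, 79, 92, 96]


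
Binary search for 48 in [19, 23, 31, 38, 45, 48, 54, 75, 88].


Step 1: lo=0, hi=8, mid=4, val=45
Step 2: lo=5, hi=8, mid=6, val=54
Step 3: lo=5, hi=5, mid=5, val=48

Found at index 5


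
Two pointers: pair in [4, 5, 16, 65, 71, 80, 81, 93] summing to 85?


lo=0(4)+hi=7(93)=97
lo=0(4)+hi=6(81)=85

Yes: 4+81=85


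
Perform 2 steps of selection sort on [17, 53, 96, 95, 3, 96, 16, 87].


Initial: [17, 53, 96, 95, 3, 96, 16, 87]
Step 1: min=3 at 4
  Swap: [3, 53, 96, 95, 17, 96, 16, 87]
Step 2: min=16 at 6
  Swap: [3, 16, 96, 95, 17, 96, 53, 87]

After 2 steps: [3, 16, 96, 95, 17, 96, 53, 87]


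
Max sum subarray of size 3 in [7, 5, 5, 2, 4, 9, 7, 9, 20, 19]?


[0:3]: 17
[1:4]: 12
[2:5]: 11
[3:6]: 15
[4:7]: 20
[5:8]: 25
[6:9]: 36
[7:10]: 48

Max: 48 at [7:10]


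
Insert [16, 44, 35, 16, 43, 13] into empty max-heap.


Insert 16: [16]
Insert 44: [44, 16]
Insert 35: [44, 16, 35]
Insert 16: [44, 16, 35, 16]
Insert 43: [44, 43, 35, 16, 16]
Insert 13: [44, 43, 35, 16, 16, 13]

Final heap: [44, 43, 35, 16, 16, 13]


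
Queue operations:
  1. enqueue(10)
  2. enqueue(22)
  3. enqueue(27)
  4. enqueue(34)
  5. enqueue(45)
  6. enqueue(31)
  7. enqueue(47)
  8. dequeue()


enqueue(10) -> [10]
enqueue(22) -> [10, 22]
enqueue(27) -> [10, 22, 27]
enqueue(34) -> [10, 22, 27, 34]
enqueue(45) -> [10, 22, 27, 34, 45]
enqueue(31) -> [10, 22, 27, 34, 45, 31]
enqueue(47) -> [10, 22, 27, 34, 45, 31, 47]
dequeue()->10, [22, 27, 34, 45, 31, 47]

Final queue: [22, 27, 34, 45, 31, 47]


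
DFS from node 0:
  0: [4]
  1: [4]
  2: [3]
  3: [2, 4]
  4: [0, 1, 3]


Visit 0, push [4]
Visit 4, push [3, 1]
Visit 1, push []
Visit 3, push [2]
Visit 2, push []

DFS order: [0, 4, 1, 3, 2]


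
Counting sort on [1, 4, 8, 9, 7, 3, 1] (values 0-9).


Input: [1, 4, 8, 9, 7, 3, 1]
Counts: [0, 2, 0, 1, 1, 0, 0, 1, 1, 1]

Sorted: [1, 1, 3, 4, 7, 8, 9]


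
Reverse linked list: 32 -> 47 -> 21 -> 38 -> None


Step 1: curr=32, set curr.next=prev(None) | reversed so far: 32
Step 2: curr=47, set curr.next=prev(32) | reversed so far: 47 -> 32
Step 3: curr=21, set curr.next=prev(47) | reversed so far: 21 -> 47 -> 32
Step 4: curr=38, set curr.next=prev(21) | reversed so far: 38 -> 21 -> 47 -> 32

38 -> 21 -> 47 -> 32 -> None


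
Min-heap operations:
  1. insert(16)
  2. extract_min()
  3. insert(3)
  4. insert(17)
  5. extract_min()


insert(16) -> [16]
extract_min()->16, []
insert(3) -> [3]
insert(17) -> [3, 17]
extract_min()->3, [17]

Final heap: [17]


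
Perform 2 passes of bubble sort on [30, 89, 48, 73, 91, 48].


Initial: [30, 89, 48, 73, 91, 48]
Pass 1: [30, 48, 73, 89, 48, 91] (3 swaps)
Pass 2: [30, 48, 73, 48, 89, 91] (1 swaps)

After 2 passes: [30, 48, 73, 48, 89, 91]


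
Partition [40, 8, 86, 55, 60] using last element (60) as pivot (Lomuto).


Pivot: 60
  40 <= 60: advance i (no swap)
  8 <= 60: advance i (no swap)
  55 <= 60: swap -> [40, 8, 55, 86, 60]
Place pivot at 3: [40, 8, 55, 60, 86]

Partitioned: [40, 8, 55, 60, 86]


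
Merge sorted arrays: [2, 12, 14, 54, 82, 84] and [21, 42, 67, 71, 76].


Take 2 from A
Take 12 from A
Take 14 from A
Take 21 from B
Take 42 from B
Take 54 from A
Take 67 from B
Take 71 from B
Take 76 from B

Merged: [2, 12, 14, 21, 42, 54, 67, 71, 76, 82, 84]


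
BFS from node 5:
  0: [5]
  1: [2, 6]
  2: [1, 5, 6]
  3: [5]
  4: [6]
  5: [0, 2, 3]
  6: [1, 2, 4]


Visit 5, enqueue [0, 2, 3]
Visit 0, enqueue []
Visit 2, enqueue [1, 6]
Visit 3, enqueue []
Visit 1, enqueue []
Visit 6, enqueue [4]
Visit 4, enqueue []

BFS order: [5, 0, 2, 3, 1, 6, 4]


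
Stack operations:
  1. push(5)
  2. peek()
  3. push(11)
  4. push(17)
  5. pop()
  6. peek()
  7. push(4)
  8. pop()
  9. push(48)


push(5) -> [5]
peek()->5
push(11) -> [5, 11]
push(17) -> [5, 11, 17]
pop()->17, [5, 11]
peek()->11
push(4) -> [5, 11, 4]
pop()->4, [5, 11]
push(48) -> [5, 11, 48]

Final stack: [5, 11, 48]


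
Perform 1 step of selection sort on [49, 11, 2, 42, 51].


Initial: [49, 11, 2, 42, 51]
Step 1: min=2 at 2
  Swap: [2, 11, 49, 42, 51]

After 1 step: [2, 11, 49, 42, 51]


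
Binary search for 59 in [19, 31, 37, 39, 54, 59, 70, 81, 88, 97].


Step 1: lo=0, hi=9, mid=4, val=54
Step 2: lo=5, hi=9, mid=7, val=81
Step 3: lo=5, hi=6, mid=5, val=59

Found at index 5


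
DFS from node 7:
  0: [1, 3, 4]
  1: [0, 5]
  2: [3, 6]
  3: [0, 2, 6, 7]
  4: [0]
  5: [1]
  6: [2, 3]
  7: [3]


Visit 7, push [3]
Visit 3, push [6, 2, 0]
Visit 0, push [4, 1]
Visit 1, push [5]
Visit 5, push []
Visit 4, push []
Visit 2, push [6]
Visit 6, push []

DFS order: [7, 3, 0, 1, 5, 4, 2, 6]


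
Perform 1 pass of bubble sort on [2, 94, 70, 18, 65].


Initial: [2, 94, 70, 18, 65]
Pass 1: [2, 70, 18, 65, 94] (3 swaps)

After 1 pass: [2, 70, 18, 65, 94]


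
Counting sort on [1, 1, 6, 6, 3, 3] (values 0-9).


Input: [1, 1, 6, 6, 3, 3]
Counts: [0, 2, 0, 2, 0, 0, 2, 0, 0, 0]

Sorted: [1, 1, 3, 3, 6, 6]


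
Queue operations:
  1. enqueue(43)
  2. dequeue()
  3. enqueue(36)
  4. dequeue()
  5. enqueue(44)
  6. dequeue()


enqueue(43) -> [43]
dequeue()->43, []
enqueue(36) -> [36]
dequeue()->36, []
enqueue(44) -> [44]
dequeue()->44, []

Final queue: []


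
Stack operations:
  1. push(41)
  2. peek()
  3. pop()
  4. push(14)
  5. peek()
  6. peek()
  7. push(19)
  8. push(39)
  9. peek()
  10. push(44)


push(41) -> [41]
peek()->41
pop()->41, []
push(14) -> [14]
peek()->14
peek()->14
push(19) -> [14, 19]
push(39) -> [14, 19, 39]
peek()->39
push(44) -> [14, 19, 39, 44]

Final stack: [14, 19, 39, 44]


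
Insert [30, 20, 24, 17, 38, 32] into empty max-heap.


Insert 30: [30]
Insert 20: [30, 20]
Insert 24: [30, 20, 24]
Insert 17: [30, 20, 24, 17]
Insert 38: [38, 30, 24, 17, 20]
Insert 32: [38, 30, 32, 17, 20, 24]

Final heap: [38, 30, 32, 17, 20, 24]


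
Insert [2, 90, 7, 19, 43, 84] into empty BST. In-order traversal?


Insert 2: root
Insert 90: R from 2
Insert 7: R from 2 -> L from 90
Insert 19: R from 2 -> L from 90 -> R from 7
Insert 43: R from 2 -> L from 90 -> R from 7 -> R from 19
Insert 84: R from 2 -> L from 90 -> R from 7 -> R from 19 -> R from 43

In-order: [2, 7, 19, 43, 84, 90]


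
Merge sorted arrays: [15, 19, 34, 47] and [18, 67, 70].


Take 15 from A
Take 18 from B
Take 19 from A
Take 34 from A
Take 47 from A

Merged: [15, 18, 19, 34, 47, 67, 70]


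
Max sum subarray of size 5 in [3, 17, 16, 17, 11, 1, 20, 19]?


[0:5]: 64
[1:6]: 62
[2:7]: 65
[3:8]: 68

Max: 68 at [3:8]


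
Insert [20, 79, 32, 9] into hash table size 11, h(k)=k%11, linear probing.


Insert 20: h=9 -> slot 9
Insert 79: h=2 -> slot 2
Insert 32: h=10 -> slot 10
Insert 9: h=9, 2 probes -> slot 0

Table: [9, None, 79, None, None, None, None, None, None, 20, 32]


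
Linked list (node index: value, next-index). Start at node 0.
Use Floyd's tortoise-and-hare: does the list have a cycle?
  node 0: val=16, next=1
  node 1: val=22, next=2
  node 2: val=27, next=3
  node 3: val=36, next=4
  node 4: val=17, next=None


Floyd's tortoise (slow, +1) and hare (fast, +2):
  init: slow=0, fast=0
  step 1: slow=1, fast=2
  step 2: slow=2, fast=4
  step 3: fast -> None, no cycle

Cycle: no


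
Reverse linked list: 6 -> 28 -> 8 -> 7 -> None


Step 1: curr=6, set curr.next=prev(None) | reversed so far: 6
Step 2: curr=28, set curr.next=prev(6) | reversed so far: 28 -> 6
Step 3: curr=8, set curr.next=prev(28) | reversed so far: 8 -> 28 -> 6
Step 4: curr=7, set curr.next=prev(8) | reversed so far: 7 -> 8 -> 28 -> 6

7 -> 8 -> 28 -> 6 -> None


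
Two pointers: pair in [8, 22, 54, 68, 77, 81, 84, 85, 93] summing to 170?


lo=0(8)+hi=8(93)=101
lo=1(22)+hi=8(93)=115
lo=2(54)+hi=8(93)=147
lo=3(68)+hi=8(93)=161
lo=4(77)+hi=8(93)=170

Yes: 77+93=170


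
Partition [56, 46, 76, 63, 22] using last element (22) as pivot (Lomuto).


Pivot: 22
Place pivot at 0: [22, 46, 76, 63, 56]

Partitioned: [22, 46, 76, 63, 56]


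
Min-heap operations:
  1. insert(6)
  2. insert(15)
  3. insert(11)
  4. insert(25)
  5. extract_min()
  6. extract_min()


insert(6) -> [6]
insert(15) -> [6, 15]
insert(11) -> [6, 15, 11]
insert(25) -> [6, 15, 11, 25]
extract_min()->6, [11, 15, 25]
extract_min()->11, [15, 25]

Final heap: [15, 25]


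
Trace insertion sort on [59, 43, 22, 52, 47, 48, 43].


Initial: [59, 43, 22, 52, 47, 48, 43]
Insert 43: [43, 59, 22, 52, 47, 48, 43]
Insert 22: [22, 43, 59, 52, 47, 48, 43]
Insert 52: [22, 43, 52, 59, 47, 48, 43]
Insert 47: [22, 43, 47, 52, 59, 48, 43]
Insert 48: [22, 43, 47, 48, 52, 59, 43]
Insert 43: [22, 43, 43, 47, 48, 52, 59]

Sorted: [22, 43, 43, 47, 48, 52, 59]


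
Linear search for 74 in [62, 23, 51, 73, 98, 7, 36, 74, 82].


i=0: 62!=74
i=1: 23!=74
i=2: 51!=74
i=3: 73!=74
i=4: 98!=74
i=5: 7!=74
i=6: 36!=74
i=7: 74==74 found!

Found at 7, 8 comps


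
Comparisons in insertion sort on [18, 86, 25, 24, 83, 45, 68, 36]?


Algorithm: insertion sort
Input: [18, 86, 25, 24, 83, 45, 68, 36]
Sorted: [18, 24, 25, 36, 45, 68, 83, 86]

19


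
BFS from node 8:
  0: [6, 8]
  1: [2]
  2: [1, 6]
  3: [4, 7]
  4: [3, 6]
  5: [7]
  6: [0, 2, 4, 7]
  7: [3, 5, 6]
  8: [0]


Visit 8, enqueue [0]
Visit 0, enqueue [6]
Visit 6, enqueue [2, 4, 7]
Visit 2, enqueue [1]
Visit 4, enqueue [3]
Visit 7, enqueue [5]
Visit 1, enqueue []
Visit 3, enqueue []
Visit 5, enqueue []

BFS order: [8, 0, 6, 2, 4, 7, 1, 3, 5]


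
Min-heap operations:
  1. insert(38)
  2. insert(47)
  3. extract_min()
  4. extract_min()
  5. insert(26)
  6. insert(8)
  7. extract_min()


insert(38) -> [38]
insert(47) -> [38, 47]
extract_min()->38, [47]
extract_min()->47, []
insert(26) -> [26]
insert(8) -> [8, 26]
extract_min()->8, [26]

Final heap: [26]


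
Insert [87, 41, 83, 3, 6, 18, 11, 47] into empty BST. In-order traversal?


Insert 87: root
Insert 41: L from 87
Insert 83: L from 87 -> R from 41
Insert 3: L from 87 -> L from 41
Insert 6: L from 87 -> L from 41 -> R from 3
Insert 18: L from 87 -> L from 41 -> R from 3 -> R from 6
Insert 11: L from 87 -> L from 41 -> R from 3 -> R from 6 -> L from 18
Insert 47: L from 87 -> R from 41 -> L from 83

In-order: [3, 6, 11, 18, 41, 47, 83, 87]


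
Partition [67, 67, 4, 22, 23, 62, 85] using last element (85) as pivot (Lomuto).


Pivot: 85
  67 <= 85: advance i (no swap)
  67 <= 85: advance i (no swap)
  4 <= 85: advance i (no swap)
  22 <= 85: advance i (no swap)
  23 <= 85: advance i (no swap)
  62 <= 85: advance i (no swap)
Place pivot at 6: [67, 67, 4, 22, 23, 62, 85]

Partitioned: [67, 67, 4, 22, 23, 62, 85]


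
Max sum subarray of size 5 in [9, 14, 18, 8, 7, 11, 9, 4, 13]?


[0:5]: 56
[1:6]: 58
[2:7]: 53
[3:8]: 39
[4:9]: 44

Max: 58 at [1:6]


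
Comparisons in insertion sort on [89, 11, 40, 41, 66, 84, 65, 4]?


Algorithm: insertion sort
Input: [89, 11, 40, 41, 66, 84, 65, 4]
Sorted: [4, 11, 40, 41, 65, 66, 84, 89]

20


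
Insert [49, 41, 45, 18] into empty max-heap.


Insert 49: [49]
Insert 41: [49, 41]
Insert 45: [49, 41, 45]
Insert 18: [49, 41, 45, 18]

Final heap: [49, 41, 45, 18]


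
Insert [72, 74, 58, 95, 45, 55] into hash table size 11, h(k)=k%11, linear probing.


Insert 72: h=6 -> slot 6
Insert 74: h=8 -> slot 8
Insert 58: h=3 -> slot 3
Insert 95: h=7 -> slot 7
Insert 45: h=1 -> slot 1
Insert 55: h=0 -> slot 0

Table: [55, 45, None, 58, None, None, 72, 95, 74, None, None]


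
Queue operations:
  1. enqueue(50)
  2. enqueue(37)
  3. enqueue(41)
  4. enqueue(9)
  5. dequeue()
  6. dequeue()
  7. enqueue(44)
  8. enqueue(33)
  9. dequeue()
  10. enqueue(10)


enqueue(50) -> [50]
enqueue(37) -> [50, 37]
enqueue(41) -> [50, 37, 41]
enqueue(9) -> [50, 37, 41, 9]
dequeue()->50, [37, 41, 9]
dequeue()->37, [41, 9]
enqueue(44) -> [41, 9, 44]
enqueue(33) -> [41, 9, 44, 33]
dequeue()->41, [9, 44, 33]
enqueue(10) -> [9, 44, 33, 10]

Final queue: [9, 44, 33, 10]


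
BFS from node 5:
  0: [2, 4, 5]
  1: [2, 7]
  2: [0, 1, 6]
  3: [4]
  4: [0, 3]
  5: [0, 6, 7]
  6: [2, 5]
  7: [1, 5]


Visit 5, enqueue [0, 6, 7]
Visit 0, enqueue [2, 4]
Visit 6, enqueue []
Visit 7, enqueue [1]
Visit 2, enqueue []
Visit 4, enqueue [3]
Visit 1, enqueue []
Visit 3, enqueue []

BFS order: [5, 0, 6, 7, 2, 4, 1, 3]


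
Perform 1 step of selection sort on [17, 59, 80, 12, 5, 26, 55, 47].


Initial: [17, 59, 80, 12, 5, 26, 55, 47]
Step 1: min=5 at 4
  Swap: [5, 59, 80, 12, 17, 26, 55, 47]

After 1 step: [5, 59, 80, 12, 17, 26, 55, 47]


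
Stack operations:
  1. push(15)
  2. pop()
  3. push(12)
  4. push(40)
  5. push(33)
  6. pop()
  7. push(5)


push(15) -> [15]
pop()->15, []
push(12) -> [12]
push(40) -> [12, 40]
push(33) -> [12, 40, 33]
pop()->33, [12, 40]
push(5) -> [12, 40, 5]

Final stack: [12, 40, 5]


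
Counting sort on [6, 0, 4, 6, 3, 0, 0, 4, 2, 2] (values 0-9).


Input: [6, 0, 4, 6, 3, 0, 0, 4, 2, 2]
Counts: [3, 0, 2, 1, 2, 0, 2, 0, 0, 0]

Sorted: [0, 0, 0, 2, 2, 3, 4, 4, 6, 6]


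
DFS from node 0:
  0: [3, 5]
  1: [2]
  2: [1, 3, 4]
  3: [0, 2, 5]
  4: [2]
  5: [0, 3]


Visit 0, push [5, 3]
Visit 3, push [5, 2]
Visit 2, push [4, 1]
Visit 1, push []
Visit 4, push []
Visit 5, push []

DFS order: [0, 3, 2, 1, 4, 5]


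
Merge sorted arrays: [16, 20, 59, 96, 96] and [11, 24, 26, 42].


Take 11 from B
Take 16 from A
Take 20 from A
Take 24 from B
Take 26 from B
Take 42 from B

Merged: [11, 16, 20, 24, 26, 42, 59, 96, 96]


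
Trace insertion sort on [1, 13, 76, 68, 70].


Initial: [1, 13, 76, 68, 70]
Insert 13: [1, 13, 76, 68, 70]
Insert 76: [1, 13, 76, 68, 70]
Insert 68: [1, 13, 68, 76, 70]
Insert 70: [1, 13, 68, 70, 76]

Sorted: [1, 13, 68, 70, 76]


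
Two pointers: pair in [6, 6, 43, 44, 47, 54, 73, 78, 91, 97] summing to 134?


lo=0(6)+hi=9(97)=103
lo=1(6)+hi=9(97)=103
lo=2(43)+hi=9(97)=140
lo=2(43)+hi=8(91)=134

Yes: 43+91=134


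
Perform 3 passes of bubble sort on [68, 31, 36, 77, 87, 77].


Initial: [68, 31, 36, 77, 87, 77]
Pass 1: [31, 36, 68, 77, 77, 87] (3 swaps)
Pass 2: [31, 36, 68, 77, 77, 87] (0 swaps)
Pass 3: [31, 36, 68, 77, 77, 87] (0 swaps)

After 3 passes: [31, 36, 68, 77, 77, 87]


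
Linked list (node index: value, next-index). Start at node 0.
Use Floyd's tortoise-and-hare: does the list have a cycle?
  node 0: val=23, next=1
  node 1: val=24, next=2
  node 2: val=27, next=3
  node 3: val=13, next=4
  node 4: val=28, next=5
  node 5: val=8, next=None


Floyd's tortoise (slow, +1) and hare (fast, +2):
  init: slow=0, fast=0
  step 1: slow=1, fast=2
  step 2: slow=2, fast=4
  step 3: fast 4->5->None, no cycle

Cycle: no


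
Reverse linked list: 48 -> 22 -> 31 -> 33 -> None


Step 1: curr=48, set curr.next=prev(None) | reversed so far: 48
Step 2: curr=22, set curr.next=prev(48) | reversed so far: 22 -> 48
Step 3: curr=31, set curr.next=prev(22) | reversed so far: 31 -> 22 -> 48
Step 4: curr=33, set curr.next=prev(31) | reversed so far: 33 -> 31 -> 22 -> 48

33 -> 31 -> 22 -> 48 -> None


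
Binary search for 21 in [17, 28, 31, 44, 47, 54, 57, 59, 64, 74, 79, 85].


Step 1: lo=0, hi=11, mid=5, val=54
Step 2: lo=0, hi=4, mid=2, val=31
Step 3: lo=0, hi=1, mid=0, val=17
Step 4: lo=1, hi=1, mid=1, val=28

Not found


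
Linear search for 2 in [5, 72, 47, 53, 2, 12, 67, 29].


i=0: 5!=2
i=1: 72!=2
i=2: 47!=2
i=3: 53!=2
i=4: 2==2 found!

Found at 4, 5 comps


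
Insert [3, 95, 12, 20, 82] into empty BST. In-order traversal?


Insert 3: root
Insert 95: R from 3
Insert 12: R from 3 -> L from 95
Insert 20: R from 3 -> L from 95 -> R from 12
Insert 82: R from 3 -> L from 95 -> R from 12 -> R from 20

In-order: [3, 12, 20, 82, 95]


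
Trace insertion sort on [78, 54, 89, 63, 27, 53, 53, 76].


Initial: [78, 54, 89, 63, 27, 53, 53, 76]
Insert 54: [54, 78, 89, 63, 27, 53, 53, 76]
Insert 89: [54, 78, 89, 63, 27, 53, 53, 76]
Insert 63: [54, 63, 78, 89, 27, 53, 53, 76]
Insert 27: [27, 54, 63, 78, 89, 53, 53, 76]
Insert 53: [27, 53, 54, 63, 78, 89, 53, 76]
Insert 53: [27, 53, 53, 54, 63, 78, 89, 76]
Insert 76: [27, 53, 53, 54, 63, 76, 78, 89]

Sorted: [27, 53, 53, 54, 63, 76, 78, 89]


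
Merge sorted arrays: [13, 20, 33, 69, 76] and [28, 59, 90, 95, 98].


Take 13 from A
Take 20 from A
Take 28 from B
Take 33 from A
Take 59 from B
Take 69 from A
Take 76 from A

Merged: [13, 20, 28, 33, 59, 69, 76, 90, 95, 98]


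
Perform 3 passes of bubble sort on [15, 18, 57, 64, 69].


Initial: [15, 18, 57, 64, 69]
Pass 1: [15, 18, 57, 64, 69] (0 swaps)
Pass 2: [15, 18, 57, 64, 69] (0 swaps)
Pass 3: [15, 18, 57, 64, 69] (0 swaps)

After 3 passes: [15, 18, 57, 64, 69]


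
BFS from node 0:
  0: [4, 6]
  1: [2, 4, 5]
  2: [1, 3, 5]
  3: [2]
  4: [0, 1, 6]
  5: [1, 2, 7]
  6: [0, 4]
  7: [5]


Visit 0, enqueue [4, 6]
Visit 4, enqueue [1]
Visit 6, enqueue []
Visit 1, enqueue [2, 5]
Visit 2, enqueue [3]
Visit 5, enqueue [7]
Visit 3, enqueue []
Visit 7, enqueue []

BFS order: [0, 4, 6, 1, 2, 5, 3, 7]


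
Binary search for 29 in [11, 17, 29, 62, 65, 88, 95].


Step 1: lo=0, hi=6, mid=3, val=62
Step 2: lo=0, hi=2, mid=1, val=17
Step 3: lo=2, hi=2, mid=2, val=29

Found at index 2


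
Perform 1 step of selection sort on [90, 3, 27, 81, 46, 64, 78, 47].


Initial: [90, 3, 27, 81, 46, 64, 78, 47]
Step 1: min=3 at 1
  Swap: [3, 90, 27, 81, 46, 64, 78, 47]

After 1 step: [3, 90, 27, 81, 46, 64, 78, 47]


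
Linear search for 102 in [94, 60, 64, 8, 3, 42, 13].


i=0: 94!=102
i=1: 60!=102
i=2: 64!=102
i=3: 8!=102
i=4: 3!=102
i=5: 42!=102
i=6: 13!=102

Not found, 7 comps


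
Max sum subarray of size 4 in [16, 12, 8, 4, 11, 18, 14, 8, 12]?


[0:4]: 40
[1:5]: 35
[2:6]: 41
[3:7]: 47
[4:8]: 51
[5:9]: 52

Max: 52 at [5:9]


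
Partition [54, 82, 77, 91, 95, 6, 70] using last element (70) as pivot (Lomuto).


Pivot: 70
  54 <= 70: advance i (no swap)
  6 <= 70: swap -> [54, 6, 77, 91, 95, 82, 70]
Place pivot at 2: [54, 6, 70, 91, 95, 82, 77]

Partitioned: [54, 6, 70, 91, 95, 82, 77]


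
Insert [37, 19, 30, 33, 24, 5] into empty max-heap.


Insert 37: [37]
Insert 19: [37, 19]
Insert 30: [37, 19, 30]
Insert 33: [37, 33, 30, 19]
Insert 24: [37, 33, 30, 19, 24]
Insert 5: [37, 33, 30, 19, 24, 5]

Final heap: [37, 33, 30, 19, 24, 5]


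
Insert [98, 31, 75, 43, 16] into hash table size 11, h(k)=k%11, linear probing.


Insert 98: h=10 -> slot 10
Insert 31: h=9 -> slot 9
Insert 75: h=9, 2 probes -> slot 0
Insert 43: h=10, 2 probes -> slot 1
Insert 16: h=5 -> slot 5

Table: [75, 43, None, None, None, 16, None, None, None, 31, 98]


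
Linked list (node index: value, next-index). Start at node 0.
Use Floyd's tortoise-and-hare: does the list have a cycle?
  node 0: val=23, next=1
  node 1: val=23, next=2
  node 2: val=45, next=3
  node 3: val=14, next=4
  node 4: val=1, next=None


Floyd's tortoise (slow, +1) and hare (fast, +2):
  init: slow=0, fast=0
  step 1: slow=1, fast=2
  step 2: slow=2, fast=4
  step 3: fast -> None, no cycle

Cycle: no


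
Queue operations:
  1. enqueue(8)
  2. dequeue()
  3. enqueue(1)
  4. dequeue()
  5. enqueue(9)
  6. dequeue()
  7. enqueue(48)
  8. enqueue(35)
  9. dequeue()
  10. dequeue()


enqueue(8) -> [8]
dequeue()->8, []
enqueue(1) -> [1]
dequeue()->1, []
enqueue(9) -> [9]
dequeue()->9, []
enqueue(48) -> [48]
enqueue(35) -> [48, 35]
dequeue()->48, [35]
dequeue()->35, []

Final queue: []


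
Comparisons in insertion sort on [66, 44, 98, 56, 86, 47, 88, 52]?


Algorithm: insertion sort
Input: [66, 44, 98, 56, 86, 47, 88, 52]
Sorted: [44, 47, 52, 56, 66, 86, 88, 98]

20


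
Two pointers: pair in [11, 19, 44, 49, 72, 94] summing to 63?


lo=0(11)+hi=5(94)=105
lo=0(11)+hi=4(72)=83
lo=0(11)+hi=3(49)=60
lo=1(19)+hi=3(49)=68
lo=1(19)+hi=2(44)=63

Yes: 19+44=63


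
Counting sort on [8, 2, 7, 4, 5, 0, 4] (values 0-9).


Input: [8, 2, 7, 4, 5, 0, 4]
Counts: [1, 0, 1, 0, 2, 1, 0, 1, 1, 0]

Sorted: [0, 2, 4, 4, 5, 7, 8]


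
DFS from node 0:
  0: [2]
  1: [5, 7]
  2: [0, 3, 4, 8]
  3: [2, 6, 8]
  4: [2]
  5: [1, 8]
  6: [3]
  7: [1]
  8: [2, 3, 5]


Visit 0, push [2]
Visit 2, push [8, 4, 3]
Visit 3, push [8, 6]
Visit 6, push []
Visit 8, push [5]
Visit 5, push [1]
Visit 1, push [7]
Visit 7, push []
Visit 4, push []

DFS order: [0, 2, 3, 6, 8, 5, 1, 7, 4]


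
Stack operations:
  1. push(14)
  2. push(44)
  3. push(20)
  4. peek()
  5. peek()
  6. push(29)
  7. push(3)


push(14) -> [14]
push(44) -> [14, 44]
push(20) -> [14, 44, 20]
peek()->20
peek()->20
push(29) -> [14, 44, 20, 29]
push(3) -> [14, 44, 20, 29, 3]

Final stack: [14, 44, 20, 29, 3]


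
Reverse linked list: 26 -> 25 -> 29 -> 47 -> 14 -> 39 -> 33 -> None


Step 1: curr=26, set curr.next=prev(None) | reversed so far: 26
Step 2: curr=25, set curr.next=prev(26) | reversed so far: 25 -> 26
Step 3: curr=29, set curr.next=prev(25) | reversed so far: 29 -> 25 -> 26
Step 4: curr=47, set curr.next=prev(29) | reversed so far: 47 -> 29 -> 25 -> 26
Step 5: curr=14, set curr.next=prev(47) | reversed so far: 14 -> 47 -> 29 -> 25 -> 26
Step 6: curr=39, set curr.next=prev(14) | reversed so far: 39 -> 14 -> 47 -> 29 -> 25 -> 26
Step 7: curr=33, set curr.next=prev(39) | reversed so far: 33 -> 39 -> 14 -> 47 -> 29 -> 25 -> 26

33 -> 39 -> 14 -> 47 -> 29 -> 25 -> 26 -> None


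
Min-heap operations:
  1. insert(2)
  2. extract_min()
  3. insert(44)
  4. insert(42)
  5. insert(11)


insert(2) -> [2]
extract_min()->2, []
insert(44) -> [44]
insert(42) -> [42, 44]
insert(11) -> [11, 44, 42]

Final heap: [11, 44, 42]


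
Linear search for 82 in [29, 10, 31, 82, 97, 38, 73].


i=0: 29!=82
i=1: 10!=82
i=2: 31!=82
i=3: 82==82 found!

Found at 3, 4 comps


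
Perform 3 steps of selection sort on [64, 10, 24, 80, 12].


Initial: [64, 10, 24, 80, 12]
Step 1: min=10 at 1
  Swap: [10, 64, 24, 80, 12]
Step 2: min=12 at 4
  Swap: [10, 12, 24, 80, 64]
Step 3: min=24 at 2
  Swap: [10, 12, 24, 80, 64]

After 3 steps: [10, 12, 24, 80, 64]


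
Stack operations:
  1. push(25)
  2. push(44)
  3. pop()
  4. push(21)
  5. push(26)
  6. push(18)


push(25) -> [25]
push(44) -> [25, 44]
pop()->44, [25]
push(21) -> [25, 21]
push(26) -> [25, 21, 26]
push(18) -> [25, 21, 26, 18]

Final stack: [25, 21, 26, 18]


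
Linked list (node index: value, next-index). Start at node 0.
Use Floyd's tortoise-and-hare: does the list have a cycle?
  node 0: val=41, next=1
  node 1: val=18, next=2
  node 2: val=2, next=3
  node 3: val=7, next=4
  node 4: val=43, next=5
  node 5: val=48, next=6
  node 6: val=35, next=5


Floyd's tortoise (slow, +1) and hare (fast, +2):
  init: slow=0, fast=0
  step 1: slow=1, fast=2
  step 2: slow=2, fast=4
  step 3: slow=3, fast=6
  step 4: slow=4, fast=6
  step 5: slow=5, fast=6
  step 6: slow=6, fast=6
  slow == fast at node 6: cycle detected

Cycle: yes


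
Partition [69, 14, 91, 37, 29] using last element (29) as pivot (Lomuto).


Pivot: 29
  14 <= 29: swap -> [14, 69, 91, 37, 29]
Place pivot at 1: [14, 29, 91, 37, 69]

Partitioned: [14, 29, 91, 37, 69]


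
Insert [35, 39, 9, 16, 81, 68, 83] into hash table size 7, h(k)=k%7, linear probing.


Insert 35: h=0 -> slot 0
Insert 39: h=4 -> slot 4
Insert 9: h=2 -> slot 2
Insert 16: h=2, 1 probes -> slot 3
Insert 81: h=4, 1 probes -> slot 5
Insert 68: h=5, 1 probes -> slot 6
Insert 83: h=6, 2 probes -> slot 1

Table: [35, 83, 9, 16, 39, 81, 68]


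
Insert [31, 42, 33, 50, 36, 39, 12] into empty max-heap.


Insert 31: [31]
Insert 42: [42, 31]
Insert 33: [42, 31, 33]
Insert 50: [50, 42, 33, 31]
Insert 36: [50, 42, 33, 31, 36]
Insert 39: [50, 42, 39, 31, 36, 33]
Insert 12: [50, 42, 39, 31, 36, 33, 12]

Final heap: [50, 42, 39, 31, 36, 33, 12]


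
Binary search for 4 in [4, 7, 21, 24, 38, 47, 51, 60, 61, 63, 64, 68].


Step 1: lo=0, hi=11, mid=5, val=47
Step 2: lo=0, hi=4, mid=2, val=21
Step 3: lo=0, hi=1, mid=0, val=4

Found at index 0


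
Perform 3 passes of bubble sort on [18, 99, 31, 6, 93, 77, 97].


Initial: [18, 99, 31, 6, 93, 77, 97]
Pass 1: [18, 31, 6, 93, 77, 97, 99] (5 swaps)
Pass 2: [18, 6, 31, 77, 93, 97, 99] (2 swaps)
Pass 3: [6, 18, 31, 77, 93, 97, 99] (1 swaps)

After 3 passes: [6, 18, 31, 77, 93, 97, 99]
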